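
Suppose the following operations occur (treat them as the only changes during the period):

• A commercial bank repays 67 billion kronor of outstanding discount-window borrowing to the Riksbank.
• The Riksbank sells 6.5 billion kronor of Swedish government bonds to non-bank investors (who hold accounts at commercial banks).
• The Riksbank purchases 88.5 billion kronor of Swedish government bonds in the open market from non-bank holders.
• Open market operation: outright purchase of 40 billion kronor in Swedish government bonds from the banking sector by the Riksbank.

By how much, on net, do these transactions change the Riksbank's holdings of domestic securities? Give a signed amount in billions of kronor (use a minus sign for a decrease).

Discount-window repayment 67 billion kronor: the Riksbank's securities portfolio is untouched → 0.
Asset sale (to non-banks) 6.5 billion kronor: securities removed from the Riksbank's portfolio → −6.5B.
Asset purchase (from non-banks) 88.5 billion kronor: securities added to the Riksbank's portfolio → +88.5B.
OMO purchase (from banks) 40 billion kronor: securities added to the Riksbank's portfolio → +40B.
Net: 0 − 6.5 + 88.5 + 40 = +122 billion.

+122 billion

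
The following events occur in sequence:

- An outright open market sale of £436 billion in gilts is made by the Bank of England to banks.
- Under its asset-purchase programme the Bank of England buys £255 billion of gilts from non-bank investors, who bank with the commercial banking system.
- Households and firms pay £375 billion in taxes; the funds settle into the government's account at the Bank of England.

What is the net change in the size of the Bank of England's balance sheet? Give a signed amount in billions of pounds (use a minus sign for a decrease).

-£181 billion

OMO sale (to banks) £436 billion: a Bank of England asset is shed → −£436B.
Asset purchase (from non-banks) £255 billion: a Bank of England asset is acquired → +£255B.
Government account inflow £375 billion: only the composition of liabilities changes → 0.
Net: −436 + 255 + 0 = -£181 billion.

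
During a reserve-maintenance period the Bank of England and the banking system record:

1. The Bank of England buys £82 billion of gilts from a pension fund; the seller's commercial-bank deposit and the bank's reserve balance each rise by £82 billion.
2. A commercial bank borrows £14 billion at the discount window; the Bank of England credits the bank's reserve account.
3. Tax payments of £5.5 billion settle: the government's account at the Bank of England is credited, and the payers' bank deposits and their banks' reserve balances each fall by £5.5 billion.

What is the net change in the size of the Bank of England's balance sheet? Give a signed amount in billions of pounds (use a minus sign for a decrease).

Asset purchase (from non-banks) £82 billion: a Bank of England asset is acquired → +£82B.
Discount-window loan £14 billion: a Bank of England asset is acquired → +£14B.
Government account inflow £5.5 billion: only the composition of liabilities changes → 0.
Net: 82 + 14 + 0 = +£96 billion.

+£96 billion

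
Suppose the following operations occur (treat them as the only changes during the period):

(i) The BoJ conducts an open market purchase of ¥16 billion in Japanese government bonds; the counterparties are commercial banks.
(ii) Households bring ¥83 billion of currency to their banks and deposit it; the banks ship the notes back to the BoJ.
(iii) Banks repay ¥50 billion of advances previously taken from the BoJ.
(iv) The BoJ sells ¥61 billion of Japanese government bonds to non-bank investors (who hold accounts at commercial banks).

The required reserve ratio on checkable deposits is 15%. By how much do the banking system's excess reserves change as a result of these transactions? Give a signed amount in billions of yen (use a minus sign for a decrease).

-¥15.3 billion

OMO purchase (from banks) ¥16 billion: reserves +¥16B, deposits 0.
Currency deposit ¥83 billion: reserves +¥83B, deposits +¥83B.
Discount-window repayment ¥50 billion: reserves −¥50B, deposits 0.
Asset sale (to non-banks) ¥61 billion: reserves −¥61B, deposits −¥61B.
Totals: Δreserves = −¥12B, Δdeposits = +¥22B.
Δrequired reserves = 15% × +¥22B = +¥3.3B.
Δexcess reserves = Δreserves − Δrequired = −¥12B − (+¥3.3B) = -¥15.3 billion.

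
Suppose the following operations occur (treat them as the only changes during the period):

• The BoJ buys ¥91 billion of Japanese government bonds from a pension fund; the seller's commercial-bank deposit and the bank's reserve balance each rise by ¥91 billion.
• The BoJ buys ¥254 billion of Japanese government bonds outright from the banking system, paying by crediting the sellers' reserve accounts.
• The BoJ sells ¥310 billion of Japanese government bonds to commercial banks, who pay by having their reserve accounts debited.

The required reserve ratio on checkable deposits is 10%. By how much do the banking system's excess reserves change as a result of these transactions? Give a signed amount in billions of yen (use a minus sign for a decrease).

Asset purchase (from non-banks) ¥91 billion: reserves +¥91B, deposits +¥91B.
OMO purchase (from banks) ¥254 billion: reserves +¥254B, deposits 0.
OMO sale (to banks) ¥310 billion: reserves −¥310B, deposits 0.
Totals: Δreserves = +¥35B, Δdeposits = +¥91B.
Δrequired reserves = 10% × +¥91B = +¥9.1B.
Δexcess reserves = Δreserves − Δrequired = +¥35B − (+¥9.1B) = +¥25.9 billion.

+¥25.9 billion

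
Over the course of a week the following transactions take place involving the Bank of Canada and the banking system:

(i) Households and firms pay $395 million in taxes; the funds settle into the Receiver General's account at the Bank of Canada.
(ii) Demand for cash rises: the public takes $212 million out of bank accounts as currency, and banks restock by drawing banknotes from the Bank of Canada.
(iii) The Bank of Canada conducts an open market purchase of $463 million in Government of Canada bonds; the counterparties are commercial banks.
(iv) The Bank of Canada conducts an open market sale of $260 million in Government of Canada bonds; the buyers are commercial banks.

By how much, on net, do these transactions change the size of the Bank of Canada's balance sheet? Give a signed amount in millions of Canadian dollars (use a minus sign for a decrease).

Bank of Canada balance sheet:
  Assets:      Securities +$203M
  Liabilities: Bank reserves −$404M, Currency in circulation +$212M, Government deposits +$395M
Commercial banking system:
  Assets:      Reserves at CB −$404M, Securities −$203M
  Liabilities: Checkable deposits −$607M
Change in total Bank of Canada assets = +$203 million.

+$203 million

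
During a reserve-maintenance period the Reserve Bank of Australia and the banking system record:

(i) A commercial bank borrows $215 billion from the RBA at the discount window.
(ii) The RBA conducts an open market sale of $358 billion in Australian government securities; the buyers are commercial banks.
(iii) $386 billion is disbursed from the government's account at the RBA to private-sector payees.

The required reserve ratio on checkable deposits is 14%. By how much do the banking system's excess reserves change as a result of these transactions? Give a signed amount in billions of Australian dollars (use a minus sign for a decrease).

Discount-window loan $215 billion: reserves +$215B, deposits 0.
OMO sale (to banks) $358 billion: reserves −$358B, deposits 0.
Government spending $386 billion: reserves +$386B, deposits +$386B.
Totals: Δreserves = +$243B, Δdeposits = +$386B.
Δrequired reserves = 14% × +$386B = +$54.04B.
Δexcess reserves = Δreserves − Δrequired = +$243B − (+$54.04B) = +$188.96 billion.

+$188.96 billion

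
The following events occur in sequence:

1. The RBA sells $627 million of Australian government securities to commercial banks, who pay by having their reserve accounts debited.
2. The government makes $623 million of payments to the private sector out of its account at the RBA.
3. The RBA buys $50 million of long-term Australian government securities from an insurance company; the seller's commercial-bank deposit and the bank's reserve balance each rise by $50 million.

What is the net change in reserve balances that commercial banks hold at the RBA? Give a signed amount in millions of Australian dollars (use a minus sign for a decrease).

+$46 million

RBA balance sheet:
  Assets:      Securities −$577M
  Liabilities: Bank reserves +$46M, Government deposits −$623M
So the change in reserve balances that commercial banks hold at the RBA is +$46 million.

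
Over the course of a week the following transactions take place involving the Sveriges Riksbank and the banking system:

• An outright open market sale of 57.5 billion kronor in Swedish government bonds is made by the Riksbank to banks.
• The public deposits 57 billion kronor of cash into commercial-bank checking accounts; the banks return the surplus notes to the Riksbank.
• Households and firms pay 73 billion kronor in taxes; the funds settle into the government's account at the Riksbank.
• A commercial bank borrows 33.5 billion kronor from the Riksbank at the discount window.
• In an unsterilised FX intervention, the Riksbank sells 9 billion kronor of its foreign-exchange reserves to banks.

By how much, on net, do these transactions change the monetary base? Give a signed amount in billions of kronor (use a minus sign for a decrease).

OMO sale (to banks) 57.5 billion kronor: Riksbank balance sheet contracts → −57.5B.
Currency deposit 57 billion kronor: just a shift between currency and reserves — both are base money → 0.
Government account inflow 73 billion kronor: reserves shift to a non-base liability → −73B.
Discount-window loan 33.5 billion kronor: Riksbank balance sheet expands → +33.5B.
FX sale 9 billion kronor: Riksbank balance sheet contracts → −9B.
Net: −57.5 + 0 − 73 + 33.5 − 9 = -106 billion.

-106 billion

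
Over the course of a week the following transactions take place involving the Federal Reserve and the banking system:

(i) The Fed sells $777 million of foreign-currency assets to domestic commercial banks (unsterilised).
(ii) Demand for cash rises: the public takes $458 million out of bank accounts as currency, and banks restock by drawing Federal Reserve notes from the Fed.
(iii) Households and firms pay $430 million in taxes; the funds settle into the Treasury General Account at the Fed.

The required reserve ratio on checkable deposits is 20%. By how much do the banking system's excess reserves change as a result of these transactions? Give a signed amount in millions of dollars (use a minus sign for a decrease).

-$1487.4 million

FX sale $777 million: reserves −$777M, deposits 0.
Currency withdrawal $458 million: reserves −$458M, deposits −$458M.
Government account inflow $430 million: reserves −$430M, deposits −$430M.
Totals: Δreserves = −$1665M, Δdeposits = −$888M.
Δrequired reserves = 20% × −$888M = −$177.6M.
Δexcess reserves = Δreserves − Δrequired = −$1665M − (−$177.6M) = -$1487.4 million.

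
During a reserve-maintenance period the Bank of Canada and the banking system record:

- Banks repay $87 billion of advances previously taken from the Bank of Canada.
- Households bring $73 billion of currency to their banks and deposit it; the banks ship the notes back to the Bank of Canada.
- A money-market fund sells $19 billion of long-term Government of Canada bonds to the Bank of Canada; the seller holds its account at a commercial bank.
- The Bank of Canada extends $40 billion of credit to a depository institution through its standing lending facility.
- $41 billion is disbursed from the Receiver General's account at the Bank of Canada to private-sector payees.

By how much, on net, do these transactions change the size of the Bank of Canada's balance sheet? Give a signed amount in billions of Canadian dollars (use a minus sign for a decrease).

Bank of Canada balance sheet:
  Assets:      Securities +$19B, Loans to banks −$47B
  Liabilities: Bank reserves +$86B, Currency in circulation −$73B, Government deposits −$41B
Change in total Bank of Canada assets = -$28 billion.

-$28 billion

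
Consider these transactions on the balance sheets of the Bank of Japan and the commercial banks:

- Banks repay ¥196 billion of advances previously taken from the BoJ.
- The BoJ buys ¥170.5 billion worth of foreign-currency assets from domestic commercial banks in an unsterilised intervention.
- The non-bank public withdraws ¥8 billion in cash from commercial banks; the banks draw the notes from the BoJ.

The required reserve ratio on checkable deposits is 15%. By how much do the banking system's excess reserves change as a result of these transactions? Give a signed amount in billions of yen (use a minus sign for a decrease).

-¥32.3 billion

Discount-window repayment ¥196 billion: reserves −¥196B, deposits 0.
FX purchase ¥170.5 billion: reserves +¥170.5B, deposits 0.
Currency withdrawal ¥8 billion: reserves −¥8B, deposits −¥8B.
Totals: Δreserves = −¥33.5B, Δdeposits = −¥8B.
Δrequired reserves = 15% × −¥8B = −¥1.2B.
Δexcess reserves = Δreserves − Δrequired = −¥33.5B − (−¥1.2B) = -¥32.3 billion.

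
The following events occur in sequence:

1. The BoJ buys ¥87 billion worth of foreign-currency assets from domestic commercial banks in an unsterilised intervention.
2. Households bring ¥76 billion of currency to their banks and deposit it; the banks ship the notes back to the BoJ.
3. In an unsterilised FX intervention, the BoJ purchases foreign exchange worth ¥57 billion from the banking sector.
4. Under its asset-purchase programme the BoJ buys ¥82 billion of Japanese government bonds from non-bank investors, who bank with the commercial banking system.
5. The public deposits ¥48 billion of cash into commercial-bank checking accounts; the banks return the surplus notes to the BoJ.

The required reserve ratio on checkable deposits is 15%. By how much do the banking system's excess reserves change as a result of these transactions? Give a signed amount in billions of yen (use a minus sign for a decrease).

+¥319.1 billion

FX purchase ¥87 billion: reserves +¥87B, deposits 0.
Currency deposit ¥76 billion: reserves +¥76B, deposits +¥76B.
FX purchase ¥57 billion: reserves +¥57B, deposits 0.
Asset purchase (from non-banks) ¥82 billion: reserves +¥82B, deposits +¥82B.
Currency deposit ¥48 billion: reserves +¥48B, deposits +¥48B.
Totals: Δreserves = +¥350B, Δdeposits = +¥206B.
Δrequired reserves = 15% × +¥206B = +¥30.9B.
Δexcess reserves = Δreserves − Δrequired = +¥350B − (+¥30.9B) = +¥319.1 billion.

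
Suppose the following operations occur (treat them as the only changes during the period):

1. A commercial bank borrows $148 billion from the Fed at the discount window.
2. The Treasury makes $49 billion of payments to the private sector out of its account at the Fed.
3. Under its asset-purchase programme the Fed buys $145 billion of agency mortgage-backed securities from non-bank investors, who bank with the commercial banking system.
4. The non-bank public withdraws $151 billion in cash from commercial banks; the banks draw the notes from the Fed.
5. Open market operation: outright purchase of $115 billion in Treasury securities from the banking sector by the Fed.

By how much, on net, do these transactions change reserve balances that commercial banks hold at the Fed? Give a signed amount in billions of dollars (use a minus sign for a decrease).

+$306 billion

Fed balance sheet:
  Assets:      Securities +$260B, Loans to banks +$148B
  Liabilities: Bank reserves +$306B, Currency in circulation +$151B, Government deposits −$49B
So the change in reserve balances that commercial banks hold at the Fed is +$306 billion.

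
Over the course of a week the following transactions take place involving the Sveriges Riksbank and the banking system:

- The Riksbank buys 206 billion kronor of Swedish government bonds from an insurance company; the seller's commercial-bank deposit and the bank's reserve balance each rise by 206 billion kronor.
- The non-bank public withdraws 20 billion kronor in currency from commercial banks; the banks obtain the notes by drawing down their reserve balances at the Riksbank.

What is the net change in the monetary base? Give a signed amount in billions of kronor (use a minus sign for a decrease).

+206 billion

Asset purchase (from non-banks) 206 billion kronor: Riksbank balance sheet expands → +206B.
Currency withdrawal 20 billion kronor: just a shift between currency and reserves — both are base money → 0.
Net: 206 + 0 = +206 billion.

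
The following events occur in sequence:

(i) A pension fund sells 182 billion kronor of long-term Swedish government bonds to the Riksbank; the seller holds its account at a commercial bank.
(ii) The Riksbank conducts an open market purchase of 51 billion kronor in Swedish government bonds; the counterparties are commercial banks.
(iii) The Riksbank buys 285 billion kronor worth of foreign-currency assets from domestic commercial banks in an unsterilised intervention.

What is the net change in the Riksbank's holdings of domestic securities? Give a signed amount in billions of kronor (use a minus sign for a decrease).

+233 billion

Asset purchase (from non-banks) 182 billion kronor: securities added to the Riksbank's portfolio → +182B.
OMO purchase (from banks) 51 billion kronor: securities added to the Riksbank's portfolio → +51B.
FX purchase 285 billion kronor: the Riksbank's securities portfolio is untouched → 0.
Net: 182 + 51 + 0 = +233 billion.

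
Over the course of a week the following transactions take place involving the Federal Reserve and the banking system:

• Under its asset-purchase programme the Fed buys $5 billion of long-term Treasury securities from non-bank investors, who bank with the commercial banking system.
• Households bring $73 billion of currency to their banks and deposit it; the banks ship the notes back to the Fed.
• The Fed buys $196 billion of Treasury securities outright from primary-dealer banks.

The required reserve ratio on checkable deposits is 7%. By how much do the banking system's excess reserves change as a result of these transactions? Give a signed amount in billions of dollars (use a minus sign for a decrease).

+$268.54 billion

Asset purchase (from non-banks) $5 billion: reserves +$5B, deposits +$5B.
Currency deposit $73 billion: reserves +$73B, deposits +$73B.
OMO purchase (from banks) $196 billion: reserves +$196B, deposits 0.
Totals: Δreserves = +$274B, Δdeposits = +$78B.
Δrequired reserves = 7% × +$78B = +$5.46B.
Δexcess reserves = Δreserves − Δrequired = +$274B − (+$5.46B) = +$268.54 billion.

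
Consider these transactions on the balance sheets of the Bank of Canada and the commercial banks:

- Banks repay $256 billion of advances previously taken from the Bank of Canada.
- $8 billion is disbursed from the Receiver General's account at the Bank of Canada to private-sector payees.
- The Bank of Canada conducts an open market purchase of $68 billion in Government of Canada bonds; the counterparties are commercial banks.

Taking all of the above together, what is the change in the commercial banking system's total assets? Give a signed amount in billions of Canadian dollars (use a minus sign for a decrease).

-$248 billion

Discount-window repayment $256 billion: bank balance sheets shrink → −$256B.
Government spending $8 billion: bank balance sheets expand → +$8B.
OMO purchase (from banks) $68 billion: just an asset swap on bank balance sheets → 0.
Net: −256 + 8 + 0 = -$248 billion.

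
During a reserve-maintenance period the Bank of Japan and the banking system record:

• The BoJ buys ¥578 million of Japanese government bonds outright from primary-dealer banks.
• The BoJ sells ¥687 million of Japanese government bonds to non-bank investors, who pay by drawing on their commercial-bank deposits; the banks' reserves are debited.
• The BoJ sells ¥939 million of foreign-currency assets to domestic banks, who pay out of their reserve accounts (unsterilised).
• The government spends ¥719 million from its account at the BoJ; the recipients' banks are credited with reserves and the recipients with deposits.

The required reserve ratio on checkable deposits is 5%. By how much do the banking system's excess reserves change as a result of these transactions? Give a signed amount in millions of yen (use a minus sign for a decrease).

-¥330.6 million

OMO purchase (from banks) ¥578 million: reserves +¥578M, deposits 0.
Asset sale (to non-banks) ¥687 million: reserves −¥687M, deposits −¥687M.
FX sale ¥939 million: reserves −¥939M, deposits 0.
Government spending ¥719 million: reserves +¥719M, deposits +¥719M.
Totals: Δreserves = −¥329M, Δdeposits = +¥32M.
Δrequired reserves = 5% × +¥32M = +¥1.6M.
Δexcess reserves = Δreserves − Δrequired = −¥329M − (+¥1.6M) = -¥330.6 million.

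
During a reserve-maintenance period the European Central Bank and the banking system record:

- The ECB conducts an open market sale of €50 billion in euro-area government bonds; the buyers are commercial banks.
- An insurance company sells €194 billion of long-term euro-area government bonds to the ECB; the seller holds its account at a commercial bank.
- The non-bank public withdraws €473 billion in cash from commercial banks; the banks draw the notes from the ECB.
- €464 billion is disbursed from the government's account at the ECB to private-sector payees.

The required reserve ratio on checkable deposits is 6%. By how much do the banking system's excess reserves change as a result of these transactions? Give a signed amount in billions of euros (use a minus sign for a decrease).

OMO sale (to banks) €50 billion: reserves −€50B, deposits 0.
Asset purchase (from non-banks) €194 billion: reserves +€194B, deposits +€194B.
Currency withdrawal €473 billion: reserves −€473B, deposits −€473B.
Government spending €464 billion: reserves +€464B, deposits +€464B.
Totals: Δreserves = +€135B, Δdeposits = +€185B.
Δrequired reserves = 6% × +€185B = +€11.1B.
Δexcess reserves = Δreserves − Δrequired = +€135B − (+€11.1B) = +€123.9 billion.

+€123.9 billion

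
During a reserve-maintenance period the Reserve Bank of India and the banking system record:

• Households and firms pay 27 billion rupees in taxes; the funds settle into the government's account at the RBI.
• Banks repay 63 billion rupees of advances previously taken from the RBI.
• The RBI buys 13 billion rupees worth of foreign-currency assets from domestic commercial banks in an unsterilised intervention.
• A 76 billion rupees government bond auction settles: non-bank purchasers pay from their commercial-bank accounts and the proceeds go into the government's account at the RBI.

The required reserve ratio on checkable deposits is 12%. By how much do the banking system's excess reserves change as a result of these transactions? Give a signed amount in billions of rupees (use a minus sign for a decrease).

Government account inflow 27 billion rupees: reserves −27B, deposits −27B.
Discount-window repayment 63 billion rupees: reserves −63B, deposits 0.
FX purchase 13 billion rupees: reserves +13B, deposits 0.
Government account inflow 76 billion rupees: reserves −76B, deposits −76B.
Totals: Δreserves = −153B, Δdeposits = −103B.
Δrequired reserves = 12% × −103B = −12.36B.
Δexcess reserves = Δreserves − Δrequired = −153B − (−12.36B) = -140.64 billion.

-140.64 billion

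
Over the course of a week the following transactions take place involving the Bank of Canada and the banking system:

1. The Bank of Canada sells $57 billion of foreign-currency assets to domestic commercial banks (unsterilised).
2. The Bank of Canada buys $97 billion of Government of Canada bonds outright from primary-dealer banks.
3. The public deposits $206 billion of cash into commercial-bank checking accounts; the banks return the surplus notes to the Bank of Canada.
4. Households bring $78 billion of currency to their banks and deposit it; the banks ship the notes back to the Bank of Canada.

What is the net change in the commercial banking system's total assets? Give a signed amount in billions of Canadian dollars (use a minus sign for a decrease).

+$284 billion

FX sale $57 billion: just an asset swap on bank balance sheets → 0.
OMO purchase (from banks) $97 billion: just an asset swap on bank balance sheets → 0.
Currency deposit $206 billion: bank balance sheets expand → +$206B.
Currency deposit $78 billion: bank balance sheets expand → +$78B.
Net: 0 + 0 + 206 + 78 = +$284 billion.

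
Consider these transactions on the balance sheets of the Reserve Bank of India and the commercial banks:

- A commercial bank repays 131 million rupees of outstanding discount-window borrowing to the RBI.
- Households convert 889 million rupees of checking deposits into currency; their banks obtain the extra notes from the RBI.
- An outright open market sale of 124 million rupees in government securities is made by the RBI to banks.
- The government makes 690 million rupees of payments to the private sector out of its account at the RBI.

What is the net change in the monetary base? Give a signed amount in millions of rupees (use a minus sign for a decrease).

+435 million

RBI balance sheet:
  Assets:      Securities −124M, Loans to banks −131M
  Liabilities: Bank reserves −454M, Currency in circulation +889M, Government deposits −690M
Monetary base = currency + reserves: +889M + (−454M) = +435 million.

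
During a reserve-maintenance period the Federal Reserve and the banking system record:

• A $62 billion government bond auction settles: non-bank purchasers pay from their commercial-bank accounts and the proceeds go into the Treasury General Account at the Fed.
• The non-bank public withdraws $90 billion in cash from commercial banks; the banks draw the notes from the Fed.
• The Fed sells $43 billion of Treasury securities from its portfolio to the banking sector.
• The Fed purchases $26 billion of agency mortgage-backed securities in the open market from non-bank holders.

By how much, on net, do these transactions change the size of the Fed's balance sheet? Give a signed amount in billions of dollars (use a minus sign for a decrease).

-$17 billion

Fed balance sheet:
  Assets:      Securities −$17B
  Liabilities: Bank reserves −$169B, Currency in circulation +$90B, Government deposits +$62B
Change in total Fed assets = -$17 billion.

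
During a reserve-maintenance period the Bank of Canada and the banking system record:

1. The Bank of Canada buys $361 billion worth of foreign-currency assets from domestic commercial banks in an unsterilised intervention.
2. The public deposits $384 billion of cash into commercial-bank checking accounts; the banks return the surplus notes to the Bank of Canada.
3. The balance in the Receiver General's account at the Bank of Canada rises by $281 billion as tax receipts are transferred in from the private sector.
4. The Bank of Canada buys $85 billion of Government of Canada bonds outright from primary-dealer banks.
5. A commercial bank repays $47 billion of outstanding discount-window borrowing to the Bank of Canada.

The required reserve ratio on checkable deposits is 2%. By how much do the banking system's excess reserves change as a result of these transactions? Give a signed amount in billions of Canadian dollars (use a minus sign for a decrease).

FX purchase $361 billion: reserves +$361B, deposits 0.
Currency deposit $384 billion: reserves +$384B, deposits +$384B.
Government account inflow $281 billion: reserves −$281B, deposits −$281B.
OMO purchase (from banks) $85 billion: reserves +$85B, deposits 0.
Discount-window repayment $47 billion: reserves −$47B, deposits 0.
Totals: Δreserves = +$502B, Δdeposits = +$103B.
Δrequired reserves = 2% × +$103B = +$2.06B.
Δexcess reserves = Δreserves − Δrequired = +$502B − (+$2.06B) = +$499.94 billion.

+$499.94 billion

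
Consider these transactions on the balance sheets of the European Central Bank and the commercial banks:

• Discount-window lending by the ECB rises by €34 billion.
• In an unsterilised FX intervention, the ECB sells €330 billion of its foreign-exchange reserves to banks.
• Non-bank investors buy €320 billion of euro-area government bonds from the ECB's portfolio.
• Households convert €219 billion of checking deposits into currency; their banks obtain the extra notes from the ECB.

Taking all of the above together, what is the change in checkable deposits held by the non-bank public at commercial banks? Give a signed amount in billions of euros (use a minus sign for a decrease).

-€539 billion

ECB balance sheet:
  Assets:      Securities −€320B, Loans to banks +€34B, Foreign assets −€330B
  Liabilities: Bank reserves −€835B, Currency in circulation +€219B
Commercial banking system:
  Assets:      Reserves at CB −€835B, Foreign assets +€330B
  Liabilities: Checkable deposits −€539B, Borrowings from CB +€34B
So the change in checkable deposits held by the non-bank public at commercial banks is -€539 billion.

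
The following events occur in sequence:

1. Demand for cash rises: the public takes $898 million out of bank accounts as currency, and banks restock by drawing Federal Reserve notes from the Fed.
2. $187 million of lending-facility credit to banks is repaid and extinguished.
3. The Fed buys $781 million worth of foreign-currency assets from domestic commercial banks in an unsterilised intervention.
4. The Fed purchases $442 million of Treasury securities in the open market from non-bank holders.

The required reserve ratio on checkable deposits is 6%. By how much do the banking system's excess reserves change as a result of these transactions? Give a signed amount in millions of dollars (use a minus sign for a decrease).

Currency withdrawal $898 million: reserves −$898M, deposits −$898M.
Discount-window repayment $187 million: reserves −$187M, deposits 0.
FX purchase $781 million: reserves +$781M, deposits 0.
Asset purchase (from non-banks) $442 million: reserves +$442M, deposits +$442M.
Totals: Δreserves = +$138M, Δdeposits = −$456M.
Δrequired reserves = 6% × −$456M = −$27.36M.
Δexcess reserves = Δreserves − Δrequired = +$138M − (−$27.36M) = +$165.36 million.

+$165.36 million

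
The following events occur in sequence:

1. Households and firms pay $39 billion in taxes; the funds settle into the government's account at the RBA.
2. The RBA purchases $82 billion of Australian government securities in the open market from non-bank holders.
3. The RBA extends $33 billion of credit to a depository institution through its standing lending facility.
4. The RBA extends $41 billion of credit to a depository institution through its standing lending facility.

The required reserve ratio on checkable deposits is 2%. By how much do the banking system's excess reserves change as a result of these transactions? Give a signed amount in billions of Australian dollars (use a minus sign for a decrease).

Government account inflow $39 billion: reserves −$39B, deposits −$39B.
Asset purchase (from non-banks) $82 billion: reserves +$82B, deposits +$82B.
Discount-window loan $33 billion: reserves +$33B, deposits 0.
Discount-window loan $41 billion: reserves +$41B, deposits 0.
Totals: Δreserves = +$117B, Δdeposits = +$43B.
Δrequired reserves = 2% × +$43B = +$0.86B.
Δexcess reserves = Δreserves − Δrequired = +$117B − (+$0.86B) = +$116.14 billion.

+$116.14 billion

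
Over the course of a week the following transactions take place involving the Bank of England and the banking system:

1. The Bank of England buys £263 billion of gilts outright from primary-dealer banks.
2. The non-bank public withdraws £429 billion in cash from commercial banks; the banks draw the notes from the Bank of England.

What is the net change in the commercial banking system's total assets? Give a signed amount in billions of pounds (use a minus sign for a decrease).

-£429 billion

Bank of England balance sheet:
  Assets:      Securities +£263B
  Liabilities: Bank reserves −£166B, Currency in circulation +£429B
Commercial banking system:
  Assets:      Reserves at CB −£166B, Securities −£263B
  Liabilities: Checkable deposits −£429B
Change in total bank assets = -£429 billion.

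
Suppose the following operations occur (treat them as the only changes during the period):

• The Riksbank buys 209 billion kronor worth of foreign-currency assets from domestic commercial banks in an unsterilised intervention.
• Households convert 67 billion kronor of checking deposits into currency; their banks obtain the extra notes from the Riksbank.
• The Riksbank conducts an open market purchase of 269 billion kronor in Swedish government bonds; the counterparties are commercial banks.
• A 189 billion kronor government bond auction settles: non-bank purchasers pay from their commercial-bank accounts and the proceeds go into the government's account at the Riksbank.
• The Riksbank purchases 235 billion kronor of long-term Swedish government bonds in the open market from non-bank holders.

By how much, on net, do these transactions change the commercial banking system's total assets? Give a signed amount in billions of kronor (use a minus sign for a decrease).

-21 billion

Riksbank balance sheet:
  Assets:      Securities +504B, Foreign assets +209B
  Liabilities: Bank reserves +457B, Currency in circulation +67B, Government deposits +189B
Commercial banking system:
  Assets:      Reserves at CB +457B, Securities −269B, Foreign assets −209B
  Liabilities: Checkable deposits −21B
Change in total bank assets = -21 billion.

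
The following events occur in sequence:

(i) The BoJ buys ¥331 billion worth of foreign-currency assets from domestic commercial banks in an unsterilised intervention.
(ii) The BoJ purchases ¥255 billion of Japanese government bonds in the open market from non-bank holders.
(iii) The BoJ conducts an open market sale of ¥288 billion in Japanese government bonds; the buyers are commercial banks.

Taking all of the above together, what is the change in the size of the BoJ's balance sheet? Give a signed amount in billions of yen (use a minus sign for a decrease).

+¥298 billion

FX purchase ¥331 billion: a BoJ asset is acquired → +¥331B.
Asset purchase (from non-banks) ¥255 billion: a BoJ asset is acquired → +¥255B.
OMO sale (to banks) ¥288 billion: a BoJ asset is shed → −¥288B.
Net: 331 + 255 − 288 = +¥298 billion.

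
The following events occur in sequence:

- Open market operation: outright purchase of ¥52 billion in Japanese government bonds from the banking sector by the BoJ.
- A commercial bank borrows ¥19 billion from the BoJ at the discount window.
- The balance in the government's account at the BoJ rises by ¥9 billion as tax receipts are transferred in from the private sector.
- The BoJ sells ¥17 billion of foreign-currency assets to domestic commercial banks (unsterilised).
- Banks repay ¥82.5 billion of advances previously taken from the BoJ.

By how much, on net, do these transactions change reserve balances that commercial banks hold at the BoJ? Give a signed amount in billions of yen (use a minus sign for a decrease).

-¥37.5 billion

BoJ balance sheet:
  Assets:      Securities +¥52B, Loans to banks −¥63.5B, Foreign assets −¥17B
  Liabilities: Bank reserves −¥37.5B, Government deposits +¥9B
Commercial banking system:
  Assets:      Reserves at CB −¥37.5B, Securities −¥52B, Foreign assets +¥17B
  Liabilities: Checkable deposits −¥9B, Borrowings from CB −¥63.5B
So the change in reserve balances that commercial banks hold at the BoJ is -¥37.5 billion.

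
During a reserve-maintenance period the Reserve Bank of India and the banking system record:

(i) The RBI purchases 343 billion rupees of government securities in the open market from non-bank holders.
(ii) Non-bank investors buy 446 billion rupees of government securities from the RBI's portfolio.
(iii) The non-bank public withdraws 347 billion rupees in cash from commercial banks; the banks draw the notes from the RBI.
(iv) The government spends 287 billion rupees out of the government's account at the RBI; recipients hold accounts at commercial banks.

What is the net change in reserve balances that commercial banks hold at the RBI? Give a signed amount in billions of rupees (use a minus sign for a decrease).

RBI balance sheet:
  Assets:      Securities −103B
  Liabilities: Bank reserves −163B, Currency in circulation +347B, Government deposits −287B
So the change in reserve balances that commercial banks hold at the RBI is -163 billion.

-163 billion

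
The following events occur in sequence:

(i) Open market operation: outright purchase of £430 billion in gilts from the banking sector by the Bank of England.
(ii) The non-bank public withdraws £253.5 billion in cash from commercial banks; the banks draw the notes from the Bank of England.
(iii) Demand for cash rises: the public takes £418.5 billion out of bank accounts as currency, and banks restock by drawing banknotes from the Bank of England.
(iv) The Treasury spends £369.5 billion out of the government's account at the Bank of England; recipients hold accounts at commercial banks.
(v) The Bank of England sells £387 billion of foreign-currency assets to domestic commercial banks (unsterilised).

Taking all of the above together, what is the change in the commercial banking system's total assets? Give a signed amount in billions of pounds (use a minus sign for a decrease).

Bank of England balance sheet:
  Assets:      Securities +£430B, Foreign assets −£387B
  Liabilities: Bank reserves −£259.5B, Currency in circulation +£672B, Government deposits −£369.5B
Commercial banking system:
  Assets:      Reserves at CB −£259.5B, Securities −£430B, Foreign assets +£387B
  Liabilities: Checkable deposits −£302.5B
Change in total bank assets = -£302.5 billion.

-£302.5 billion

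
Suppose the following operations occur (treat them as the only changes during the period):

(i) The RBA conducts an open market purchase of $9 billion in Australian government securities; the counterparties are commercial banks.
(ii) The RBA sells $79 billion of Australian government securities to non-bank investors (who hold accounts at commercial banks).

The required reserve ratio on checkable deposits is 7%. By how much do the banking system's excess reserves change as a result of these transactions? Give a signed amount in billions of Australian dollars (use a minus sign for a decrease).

OMO purchase (from banks) $9 billion: reserves +$9B, deposits 0.
Asset sale (to non-banks) $79 billion: reserves −$79B, deposits −$79B.
Totals: Δreserves = −$70B, Δdeposits = −$79B.
Δrequired reserves = 7% × −$79B = −$5.53B.
Δexcess reserves = Δreserves − Δrequired = −$70B − (−$5.53B) = -$64.47 billion.

-$64.47 billion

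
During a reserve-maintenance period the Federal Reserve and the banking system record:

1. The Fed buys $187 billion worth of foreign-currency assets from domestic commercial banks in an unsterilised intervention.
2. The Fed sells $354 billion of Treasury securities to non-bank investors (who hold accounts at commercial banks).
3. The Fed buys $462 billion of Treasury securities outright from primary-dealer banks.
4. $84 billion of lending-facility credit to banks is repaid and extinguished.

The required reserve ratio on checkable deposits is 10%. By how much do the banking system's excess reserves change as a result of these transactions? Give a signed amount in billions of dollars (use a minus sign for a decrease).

FX purchase $187 billion: reserves +$187B, deposits 0.
Asset sale (to non-banks) $354 billion: reserves −$354B, deposits −$354B.
OMO purchase (from banks) $462 billion: reserves +$462B, deposits 0.
Discount-window repayment $84 billion: reserves −$84B, deposits 0.
Totals: Δreserves = +$211B, Δdeposits = −$354B.
Δrequired reserves = 10% × −$354B = −$35.4B.
Δexcess reserves = Δreserves − Δrequired = +$211B − (−$35.4B) = +$246.4 billion.

+$246.4 billion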